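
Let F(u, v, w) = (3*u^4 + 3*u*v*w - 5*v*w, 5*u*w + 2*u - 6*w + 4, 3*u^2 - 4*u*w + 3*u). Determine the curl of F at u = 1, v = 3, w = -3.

(∇×F)₁ = ∂F₃/∂v − ∂F₂/∂w = -5*u + 6
(∇×F)₂ = ∂F₁/∂w − ∂F₃/∂u = 3*u*v - 6*u - 5*v + 4*w - 3
(∇×F)₃ = ∂F₂/∂u − ∂F₁/∂v = -3*u*w + 10*w + 2
∇×F = (-5*u + 6, 3*u*v - 6*u - 5*v + 4*w - 3, -3*u*w + 10*w + 2)
At (1, 3, -3): (1, -27, -19).

(1, -27, -19)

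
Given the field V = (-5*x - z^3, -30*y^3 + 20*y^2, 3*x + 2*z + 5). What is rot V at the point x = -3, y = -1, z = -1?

(0, -6, 0)

(∇×V)₁ = ∂V₃/∂y − ∂V₂/∂z = 0
(∇×V)₂ = ∂V₁/∂z − ∂V₃/∂x = -3*z^2 - 3
(∇×V)₃ = ∂V₂/∂x − ∂V₁/∂y = 0
∇×V = (0, -3*z^2 - 3, 0)
At (-3, -1, -1): (0, -6, 0).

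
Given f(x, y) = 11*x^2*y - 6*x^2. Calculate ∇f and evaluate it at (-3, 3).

(-162, 99)

∂f/∂x = 22*x*y - 12*x
∂f/∂y = 11*x^2
∇f = (22*x*y - 12*x, 11*x^2)
At (-3, 3): (-162, 99).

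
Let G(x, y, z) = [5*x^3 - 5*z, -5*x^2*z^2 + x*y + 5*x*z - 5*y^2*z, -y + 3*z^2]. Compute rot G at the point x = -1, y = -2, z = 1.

(34, -5, 13)

(∇×G)₁ = ∂G₃/∂y − ∂G₂/∂z = 10*x^2*z - 5*x + 5*y^2 - 1
(∇×G)₂ = ∂G₁/∂z − ∂G₃/∂x = -5
(∇×G)₃ = ∂G₂/∂x − ∂G₁/∂y = -10*x*z^2 + y + 5*z
∇×G = (10*x^2*z - 5*x + 5*y^2 - 1, -5, -10*x*z^2 + y + 5*z)
At (-1, -2, 1): (34, -5, 13).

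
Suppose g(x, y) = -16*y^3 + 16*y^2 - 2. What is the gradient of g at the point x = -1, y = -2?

(0, -256)

∂g/∂x = 0
∂g/∂y = -48*y^2 + 32*y
∇g = (0, -48*y^2 + 32*y)
At (-1, -2): (0, -256).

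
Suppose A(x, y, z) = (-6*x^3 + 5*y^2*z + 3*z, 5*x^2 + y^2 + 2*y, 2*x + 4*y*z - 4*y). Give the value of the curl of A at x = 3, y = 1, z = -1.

(-8, 6, 40)

(∇×A)₁ = ∂A₃/∂y − ∂A₂/∂z = 4*z - 4
(∇×A)₂ = ∂A₁/∂z − ∂A₃/∂x = 5*y^2 + 1
(∇×A)₃ = ∂A₂/∂x − ∂A₁/∂y = 10*x - 10*y*z
∇×A = (4*z - 4, 5*y^2 + 1, 10*x - 10*y*z)
At (3, 1, -1): (-8, 6, 40).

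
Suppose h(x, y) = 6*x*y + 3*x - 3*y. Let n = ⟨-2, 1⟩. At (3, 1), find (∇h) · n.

-3

∂h/∂x = 6*y + 3
∂h/∂y = 6*x - 3
∇h at (3, 1) = (9, 15)
∇h · n = (9)(-2) + (15)(1) = -3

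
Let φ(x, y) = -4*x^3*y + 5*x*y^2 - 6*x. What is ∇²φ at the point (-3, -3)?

∂²φ/∂x² = -24*x*y
∂²φ/∂y² = 10*x
∇²φ = -24*x*y + 10*x
At (-3, -3): -246.

-246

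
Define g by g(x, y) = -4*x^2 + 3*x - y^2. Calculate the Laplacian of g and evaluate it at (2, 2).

∂²g/∂x² = -8
∂²g/∂y² = -2
∇²g = -10
At (2, 2): -10.

-10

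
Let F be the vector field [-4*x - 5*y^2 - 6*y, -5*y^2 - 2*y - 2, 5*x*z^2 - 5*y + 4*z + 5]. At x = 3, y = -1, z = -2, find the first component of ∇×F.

(∇×F)_1 = ∂F₃/∂y − ∂F₂/∂z
= -5 − (0)
= -5
At (3, -1, -2): -5.

-5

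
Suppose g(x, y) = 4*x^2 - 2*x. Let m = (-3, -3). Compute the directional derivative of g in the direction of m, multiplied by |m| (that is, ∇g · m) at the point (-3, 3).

78

∂g/∂x = 8*x - 2
∂g/∂y = 0
∇g at (-3, 3) = (-26, 0)
∇g · m = (-26)(-3) + (0)(-3) = 78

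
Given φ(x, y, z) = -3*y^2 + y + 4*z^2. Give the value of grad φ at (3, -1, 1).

∂φ/∂x = 0
∂φ/∂y = -6*y + 1
∂φ/∂z = 8*z
∇φ = (0, -6*y + 1, 8*z)
At (3, -1, 1): (0, 7, 8).

(0, 7, 8)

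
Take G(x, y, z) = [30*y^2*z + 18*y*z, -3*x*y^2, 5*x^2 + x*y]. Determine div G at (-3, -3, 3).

-54

∂G₁/∂x = 0
∂G₂/∂y = -6*x*y
∂G₃/∂z = 0
∇·G = -6*x*y
At (-3, -3, 3): -54.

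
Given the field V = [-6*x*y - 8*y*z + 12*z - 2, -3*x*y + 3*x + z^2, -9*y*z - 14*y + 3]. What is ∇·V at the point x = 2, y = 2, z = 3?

-36

∂V₁/∂x = -6*y
∂V₂/∂y = -3*x
∂V₃/∂z = -9*y
∇·V = -3*x - 15*y
At (2, 2, 3): -36.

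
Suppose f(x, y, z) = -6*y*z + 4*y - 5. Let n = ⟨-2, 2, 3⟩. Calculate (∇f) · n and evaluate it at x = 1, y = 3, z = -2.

-22

∂f/∂x = 0
∂f/∂y = -6*z + 4
∂f/∂z = -6*y
∇f at (1, 3, -2) = (0, 16, -18)
∇f · n = (0)(-2) + (16)(2) + (-18)(3) = -22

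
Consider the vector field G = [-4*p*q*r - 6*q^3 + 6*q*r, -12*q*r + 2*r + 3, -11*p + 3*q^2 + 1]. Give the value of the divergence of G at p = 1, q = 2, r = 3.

∂G₁/∂p = -4*q*r
∂G₂/∂q = -12*r
∂G₃/∂r = 0
∇·G = -4*q*r - 12*r
At (1, 2, 3): -60.

-60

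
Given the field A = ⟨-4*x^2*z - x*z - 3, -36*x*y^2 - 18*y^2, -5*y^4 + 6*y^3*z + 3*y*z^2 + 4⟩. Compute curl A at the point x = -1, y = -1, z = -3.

(-7, -3, -36)

(∇×A)₁ = ∂A₃/∂y − ∂A₂/∂z = -20*y^3 + 18*y^2*z + 3*z^2
(∇×A)₂ = ∂A₁/∂z − ∂A₃/∂x = -4*x^2 - x
(∇×A)₃ = ∂A₂/∂x − ∂A₁/∂y = -36*y^2
∇×A = (-20*y^3 + 18*y^2*z + 3*z^2, -4*x^2 - x, -36*y^2)
At (-1, -1, -3): (-7, -3, -36).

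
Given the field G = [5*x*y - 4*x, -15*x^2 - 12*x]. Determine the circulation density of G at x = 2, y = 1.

-82

∂G₂/∂x = -30*x - 12
∂G₁/∂y = 5*x
Scalar curl = -35*x - 12
At (2, 1): -82.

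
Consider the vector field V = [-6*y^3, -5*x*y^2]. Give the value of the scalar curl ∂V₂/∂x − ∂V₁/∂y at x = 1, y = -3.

117

∂V₂/∂x = -5*y^2
∂V₁/∂y = -18*y^2
Scalar curl = 13*y^2
At (1, -3): 117.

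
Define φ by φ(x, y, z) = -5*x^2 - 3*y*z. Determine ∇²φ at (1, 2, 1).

∂²φ/∂x² = -10
∂²φ/∂y² = 0
∂²φ/∂z² = 0
∇²φ = -10
At (1, 2, 1): -10.

-10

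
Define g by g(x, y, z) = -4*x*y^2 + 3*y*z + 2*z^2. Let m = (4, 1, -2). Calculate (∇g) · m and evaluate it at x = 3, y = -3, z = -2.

-44

∂g/∂x = -4*y^2
∂g/∂y = -8*x*y + 3*z
∂g/∂z = 3*y + 4*z
∇g at (3, -3, -2) = (-36, 66, -17)
∇g · m = (-36)(4) + (66)(1) + (-17)(-2) = -44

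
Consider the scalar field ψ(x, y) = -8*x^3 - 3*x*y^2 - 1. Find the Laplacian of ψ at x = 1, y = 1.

-54

∂²ψ/∂x² = -48*x
∂²ψ/∂y² = -6*x
∇²ψ = -54*x
At (1, 1): -54.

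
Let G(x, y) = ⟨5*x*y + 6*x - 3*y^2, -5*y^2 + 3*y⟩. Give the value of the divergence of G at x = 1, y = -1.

∂G₁/∂x = 5*y + 6
∂G₂/∂y = -10*y + 3
∇·G = -5*y + 9
At (1, -1): 14.

14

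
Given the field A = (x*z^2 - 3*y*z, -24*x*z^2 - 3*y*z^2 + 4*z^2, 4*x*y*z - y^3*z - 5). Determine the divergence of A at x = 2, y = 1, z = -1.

∂A₁/∂x = z^2
∂A₂/∂y = -3*z^2
∂A₃/∂z = 4*x*y - y^3
∇·A = 4*x*y - y^3 - 2*z^2
At (2, 1, -1): 5.

5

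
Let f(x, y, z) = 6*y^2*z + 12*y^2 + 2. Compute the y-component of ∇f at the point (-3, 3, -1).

(∇f)_2 = ∂f/∂y = 12*y*z + 24*y
At (-3, 3, -1): 36.

36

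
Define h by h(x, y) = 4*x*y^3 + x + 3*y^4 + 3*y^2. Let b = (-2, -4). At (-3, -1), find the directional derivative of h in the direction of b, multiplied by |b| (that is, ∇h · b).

222

∂h/∂x = 4*y^3 + 1
∂h/∂y = 12*x*y^2 + 12*y^3 + 6*y
∇h at (-3, -1) = (-3, -54)
∇h · b = (-3)(-2) + (-54)(-4) = 222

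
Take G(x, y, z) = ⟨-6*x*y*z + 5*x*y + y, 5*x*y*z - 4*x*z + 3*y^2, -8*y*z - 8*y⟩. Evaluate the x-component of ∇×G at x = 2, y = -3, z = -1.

(∇×G)_1 = ∂G₃/∂y − ∂G₂/∂z
= -8*z - 8 − (5*x*y - 4*x)
= -5*x*y + 4*x - 8*z - 8
At (2, -3, -1): 38.

38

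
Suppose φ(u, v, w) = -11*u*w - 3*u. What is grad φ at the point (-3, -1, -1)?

∂φ/∂u = -11*w - 3
∂φ/∂v = 0
∂φ/∂w = -11*u
∇φ = (-11*w - 3, 0, -11*u)
At (-3, -1, -1): (8, 0, 33).

(8, 0, 33)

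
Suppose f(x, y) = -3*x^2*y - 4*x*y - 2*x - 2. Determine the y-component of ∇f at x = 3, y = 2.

-39

(∇f)_2 = ∂f/∂y = -3*x^2 - 4*x
At (3, 2): -39.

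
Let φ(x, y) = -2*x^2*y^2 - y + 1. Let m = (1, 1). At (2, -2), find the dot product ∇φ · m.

∂φ/∂x = -4*x*y^2
∂φ/∂y = -4*x^2*y - 1
∇φ at (2, -2) = (-32, 31)
∇φ · m = (-32)(1) + (31)(1) = -1

-1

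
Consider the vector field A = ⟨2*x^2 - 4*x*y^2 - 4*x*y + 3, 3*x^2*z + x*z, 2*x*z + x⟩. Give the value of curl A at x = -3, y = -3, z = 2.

(∇×A)₁ = ∂A₃/∂y − ∂A₂/∂z = -3*x^2 - x
(∇×A)₂ = ∂A₁/∂z − ∂A₃/∂x = -2*z - 1
(∇×A)₃ = ∂A₂/∂x − ∂A₁/∂y = 8*x*y + 6*x*z + 4*x + z
∇×A = (-3*x^2 - x, -2*z - 1, 8*x*y + 6*x*z + 4*x + z)
At (-3, -3, 2): (-24, -5, 26).

(-24, -5, 26)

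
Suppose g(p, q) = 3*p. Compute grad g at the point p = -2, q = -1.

∂g/∂p = 3
∂g/∂q = 0
∇g = (3, 0)
At (-2, -1): (3, 0).

(3, 0)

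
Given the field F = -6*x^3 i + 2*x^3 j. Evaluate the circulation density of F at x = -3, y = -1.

54

∂F₂/∂x = 6*x^2
∂F₁/∂y = 0
Scalar curl = 6*x^2
At (-3, -1): 54.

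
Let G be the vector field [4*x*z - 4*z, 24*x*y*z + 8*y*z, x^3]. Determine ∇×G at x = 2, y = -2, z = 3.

(112, -8, -144)

(∇×G)₁ = ∂G₃/∂y − ∂G₂/∂z = -24*x*y - 8*y
(∇×G)₂ = ∂G₁/∂z − ∂G₃/∂x = -3*x^2 + 4*x - 4
(∇×G)₃ = ∂G₂/∂x − ∂G₁/∂y = 24*y*z
∇×G = (-24*x*y - 8*y, -3*x^2 + 4*x - 4, 24*y*z)
At (2, -2, 3): (112, -8, -144).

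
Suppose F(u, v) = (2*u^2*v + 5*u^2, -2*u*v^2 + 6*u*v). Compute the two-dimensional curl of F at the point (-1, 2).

2

∂F₂/∂u = -2*v^2 + 6*v
∂F₁/∂v = 2*u^2
Scalar curl = -2*u^2 - 2*v^2 + 6*v
At (-1, 2): 2.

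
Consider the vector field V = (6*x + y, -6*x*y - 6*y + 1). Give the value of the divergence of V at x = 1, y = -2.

-6

∂V₁/∂x = 6
∂V₂/∂y = -6*x - 6
∇·V = -6*x
At (1, -2): -6.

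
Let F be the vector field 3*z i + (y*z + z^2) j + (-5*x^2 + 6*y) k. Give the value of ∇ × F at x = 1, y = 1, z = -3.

(∇×F)₁ = ∂F₃/∂y − ∂F₂/∂z = -y - 2*z + 6
(∇×F)₂ = ∂F₁/∂z − ∂F₃/∂x = 10*x + 3
(∇×F)₃ = ∂F₂/∂x − ∂F₁/∂y = 0
∇×F = (-y - 2*z + 6, 10*x + 3, 0)
At (1, 1, -3): (11, 13, 0).

(11, 13, 0)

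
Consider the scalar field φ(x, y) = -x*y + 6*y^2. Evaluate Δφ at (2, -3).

12

∂²φ/∂x² = 0
∂²φ/∂y² = 12
∇²φ = 12
At (2, -3): 12.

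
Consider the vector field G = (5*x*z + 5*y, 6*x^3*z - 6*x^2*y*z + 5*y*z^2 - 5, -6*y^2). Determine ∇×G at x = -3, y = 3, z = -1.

(318, -15, -275)

(∇×G)₁ = ∂G₃/∂y − ∂G₂/∂z = -6*x^3 + 6*x^2*y - 10*y*z - 12*y
(∇×G)₂ = ∂G₁/∂z − ∂G₃/∂x = 5*x
(∇×G)₃ = ∂G₂/∂x − ∂G₁/∂y = 18*x^2*z - 12*x*y*z - 5
∇×G = (-6*x^3 + 6*x^2*y - 10*y*z - 12*y, 5*x, 18*x^2*z - 12*x*y*z - 5)
At (-3, 3, -1): (318, -15, -275).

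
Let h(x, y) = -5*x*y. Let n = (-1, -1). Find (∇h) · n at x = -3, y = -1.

-20

∂h/∂x = -5*y
∂h/∂y = -5*x
∇h at (-3, -1) = (5, 15)
∇h · n = (5)(-1) + (15)(-1) = -20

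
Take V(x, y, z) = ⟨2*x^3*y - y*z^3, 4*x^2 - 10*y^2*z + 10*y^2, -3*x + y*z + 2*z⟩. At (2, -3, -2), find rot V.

(88, 39, -8)

(∇×V)₁ = ∂V₃/∂y − ∂V₂/∂z = 10*y^2 + z
(∇×V)₂ = ∂V₁/∂z − ∂V₃/∂x = -3*y*z^2 + 3
(∇×V)₃ = ∂V₂/∂x − ∂V₁/∂y = -2*x^3 + 8*x + z^3
∇×V = (10*y^2 + z, -3*y*z^2 + 3, -2*x^3 + 8*x + z^3)
At (2, -3, -2): (88, 39, -8).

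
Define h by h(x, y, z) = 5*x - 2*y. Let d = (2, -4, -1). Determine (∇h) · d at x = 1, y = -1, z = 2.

∂h/∂x = 5
∂h/∂y = -2
∂h/∂z = 0
∇h at (1, -1, 2) = (5, -2, 0)
∇h · d = (5)(2) + (-2)(-4) + (0)(-1) = 18

18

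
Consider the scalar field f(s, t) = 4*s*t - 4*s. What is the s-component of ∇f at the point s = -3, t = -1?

-8

(∇f)_1 = ∂f/∂s = 4*t - 4
At (-3, -1): -8.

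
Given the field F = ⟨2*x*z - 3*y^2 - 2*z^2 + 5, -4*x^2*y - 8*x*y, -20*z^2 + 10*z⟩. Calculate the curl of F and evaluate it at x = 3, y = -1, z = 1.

(∇×F)₁ = ∂F₃/∂y − ∂F₂/∂z = 0
(∇×F)₂ = ∂F₁/∂z − ∂F₃/∂x = 2*x - 4*z
(∇×F)₃ = ∂F₂/∂x − ∂F₁/∂y = -8*x*y - 2*y
∇×F = (0, 2*x - 4*z, -8*x*y - 2*y)
At (3, -1, 1): (0, 2, 26).

(0, 2, 26)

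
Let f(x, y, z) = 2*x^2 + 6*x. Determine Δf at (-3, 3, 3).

4

∂²f/∂x² = 4
∂²f/∂y² = 0
∂²f/∂z² = 0
∇²f = 4
At (-3, 3, 3): 4.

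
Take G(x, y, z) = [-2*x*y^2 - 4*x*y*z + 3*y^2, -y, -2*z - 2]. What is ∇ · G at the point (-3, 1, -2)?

∂G₁/∂x = -2*y^2 - 4*y*z
∂G₂/∂y = -1
∂G₃/∂z = -2
∇·G = -2*y^2 - 4*y*z - 3
At (-3, 1, -2): 3.

3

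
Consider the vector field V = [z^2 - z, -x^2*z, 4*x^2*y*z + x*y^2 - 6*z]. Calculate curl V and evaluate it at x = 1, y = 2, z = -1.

(1, 9, 2)

(∇×V)₁ = ∂V₃/∂y − ∂V₂/∂z = 4*x^2*z + x^2 + 2*x*y
(∇×V)₂ = ∂V₁/∂z − ∂V₃/∂x = -8*x*y*z - y^2 + 2*z - 1
(∇×V)₃ = ∂V₂/∂x − ∂V₁/∂y = -2*x*z
∇×V = (4*x^2*z + x^2 + 2*x*y, -8*x*y*z - y^2 + 2*z - 1, -2*x*z)
At (1, 2, -1): (1, 9, 2).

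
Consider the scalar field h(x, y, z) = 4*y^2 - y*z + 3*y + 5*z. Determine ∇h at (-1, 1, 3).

∂h/∂x = 0
∂h/∂y = 8*y - z + 3
∂h/∂z = -y + 5
∇h = (0, 8*y - z + 3, -y + 5)
At (-1, 1, 3): (0, 8, 4).

(0, 8, 4)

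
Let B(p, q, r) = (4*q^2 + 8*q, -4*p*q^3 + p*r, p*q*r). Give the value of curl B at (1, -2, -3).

(∇×B)₁ = ∂B₃/∂q − ∂B₂/∂r = p*r - p
(∇×B)₂ = ∂B₁/∂r − ∂B₃/∂p = -q*r
(∇×B)₃ = ∂B₂/∂p − ∂B₁/∂q = -4*q^3 - 8*q + r - 8
∇×B = (p*r - p, -q*r, -4*q^3 - 8*q + r - 8)
At (1, -2, -3): (-4, -6, 37).

(-4, -6, 37)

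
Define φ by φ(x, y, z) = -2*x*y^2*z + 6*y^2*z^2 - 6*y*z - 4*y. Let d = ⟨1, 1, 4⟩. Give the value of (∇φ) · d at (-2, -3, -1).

-208

∂φ/∂x = -2*y^2*z
∂φ/∂y = -4*x*y*z + 12*y*z^2 - 6*z - 4
∂φ/∂z = -2*x*y^2 + 12*y^2*z - 6*y
∇φ at (-2, -3, -1) = (18, -10, -54)
∇φ · d = (18)(1) + (-10)(1) + (-54)(4) = -208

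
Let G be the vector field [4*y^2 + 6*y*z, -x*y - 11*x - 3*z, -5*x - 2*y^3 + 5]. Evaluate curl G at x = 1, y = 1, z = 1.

(-3, 11, -26)

(∇×G)₁ = ∂G₃/∂y − ∂G₂/∂z = -6*y^2 + 3
(∇×G)₂ = ∂G₁/∂z − ∂G₃/∂x = 6*y + 5
(∇×G)₃ = ∂G₂/∂x − ∂G₁/∂y = -9*y - 6*z - 11
∇×G = (-6*y^2 + 3, 6*y + 5, -9*y - 6*z - 11)
At (1, 1, 1): (-3, 11, -26).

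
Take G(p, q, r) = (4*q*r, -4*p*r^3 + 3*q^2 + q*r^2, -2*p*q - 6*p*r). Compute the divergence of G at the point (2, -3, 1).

∂G₁/∂p = 0
∂G₂/∂q = 6*q + r^2
∂G₃/∂r = -6*p
∇·G = -6*p + 6*q + r^2
At (2, -3, 1): -29.

-29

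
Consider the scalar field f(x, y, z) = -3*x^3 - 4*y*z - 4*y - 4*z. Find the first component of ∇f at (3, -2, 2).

(∇f)_1 = ∂f/∂x = -9*x^2
At (3, -2, 2): -81.

-81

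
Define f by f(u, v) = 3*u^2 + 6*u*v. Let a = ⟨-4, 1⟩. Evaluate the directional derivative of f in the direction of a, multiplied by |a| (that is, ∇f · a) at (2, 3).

-108

∂f/∂u = 6*u + 6*v
∂f/∂v = 6*u
∇f at (2, 3) = (30, 12)
∇f · a = (30)(-4) + (12)(1) = -108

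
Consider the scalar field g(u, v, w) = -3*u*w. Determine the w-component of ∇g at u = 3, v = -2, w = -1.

-9

(∇g)_3 = ∂g/∂w = -3*u
At (3, -2, -1): -9.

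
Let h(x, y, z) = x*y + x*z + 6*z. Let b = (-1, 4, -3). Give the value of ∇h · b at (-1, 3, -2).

-20

∂h/∂x = y + z
∂h/∂y = x
∂h/∂z = x + 6
∇h at (-1, 3, -2) = (1, -1, 5)
∇h · b = (1)(-1) + (-1)(4) + (5)(-3) = -20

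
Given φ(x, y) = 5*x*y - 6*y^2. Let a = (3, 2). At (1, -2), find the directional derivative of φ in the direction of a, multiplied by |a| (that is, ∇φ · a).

∂φ/∂x = 5*y
∂φ/∂y = 5*x - 12*y
∇φ at (1, -2) = (-10, 29)
∇φ · a = (-10)(3) + (29)(2) = 28

28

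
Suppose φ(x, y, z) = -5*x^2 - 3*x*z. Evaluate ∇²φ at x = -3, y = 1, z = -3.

-10

∂²φ/∂x² = -10
∂²φ/∂y² = 0
∂²φ/∂z² = 0
∇²φ = -10
At (-3, 1, -3): -10.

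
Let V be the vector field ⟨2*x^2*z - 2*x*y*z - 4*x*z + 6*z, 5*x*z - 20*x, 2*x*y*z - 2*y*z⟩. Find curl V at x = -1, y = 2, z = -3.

(∇×V)₁ = ∂V₃/∂y − ∂V₂/∂z = 2*x*z - 5*x - 2*z
(∇×V)₂ = ∂V₁/∂z − ∂V₃/∂x = 2*x^2 - 2*x*y - 4*x - 2*y*z + 6
(∇×V)₃ = ∂V₂/∂x − ∂V₁/∂y = 2*x*z + 5*z - 20
∇×V = (2*x*z - 5*x - 2*z, 2*x^2 - 2*x*y - 4*x - 2*y*z + 6, 2*x*z + 5*z - 20)
At (-1, 2, -3): (17, 28, -29).

(17, 28, -29)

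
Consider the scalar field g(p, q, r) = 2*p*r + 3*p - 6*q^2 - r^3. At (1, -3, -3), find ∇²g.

∂²g/∂p² = 0
∂²g/∂q² = -12
∂²g/∂r² = -6*r
∇²g = -6*r - 12
At (1, -3, -3): 6.

6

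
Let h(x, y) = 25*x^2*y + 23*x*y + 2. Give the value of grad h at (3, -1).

∂h/∂x = 50*x*y + 23*y
∂h/∂y = 25*x^2 + 23*x
∇h = (50*x*y + 23*y, 25*x^2 + 23*x)
At (3, -1): (-173, 294).

(-173, 294)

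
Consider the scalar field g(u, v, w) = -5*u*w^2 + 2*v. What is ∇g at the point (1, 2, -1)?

∂g/∂u = -5*w^2
∂g/∂v = 2
∂g/∂w = -10*u*w
∇g = (-5*w^2, 2, -10*u*w)
At (1, 2, -1): (-5, 2, 10).

(-5, 2, 10)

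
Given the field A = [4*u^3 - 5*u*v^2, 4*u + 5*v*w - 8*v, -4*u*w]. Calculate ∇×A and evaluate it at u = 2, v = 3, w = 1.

(∇×A)₁ = ∂A₃/∂v − ∂A₂/∂w = -5*v
(∇×A)₂ = ∂A₁/∂w − ∂A₃/∂u = 4*w
(∇×A)₃ = ∂A₂/∂u − ∂A₁/∂v = 10*u*v + 4
∇×A = (-5*v, 4*w, 10*u*v + 4)
At (2, 3, 1): (-15, 4, 64).

(-15, 4, 64)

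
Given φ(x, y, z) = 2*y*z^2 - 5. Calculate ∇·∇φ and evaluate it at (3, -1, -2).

∂²φ/∂x² = 0
∂²φ/∂y² = 0
∂²φ/∂z² = 4*y
∇²φ = 4*y
At (3, -1, -2): -4.

-4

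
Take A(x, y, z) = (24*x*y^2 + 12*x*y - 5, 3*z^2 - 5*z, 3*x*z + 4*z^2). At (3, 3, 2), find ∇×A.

(∇×A)₁ = ∂A₃/∂y − ∂A₂/∂z = -6*z + 5
(∇×A)₂ = ∂A₁/∂z − ∂A₃/∂x = -3*z
(∇×A)₃ = ∂A₂/∂x − ∂A₁/∂y = -48*x*y - 12*x
∇×A = (-6*z + 5, -3*z, -48*x*y - 12*x)
At (3, 3, 2): (-7, -6, -468).

(-7, -6, -468)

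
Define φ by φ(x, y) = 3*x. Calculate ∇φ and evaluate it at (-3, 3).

∂φ/∂x = 3
∂φ/∂y = 0
∇φ = (3, 0)
At (-3, 3): (3, 0).

(3, 0)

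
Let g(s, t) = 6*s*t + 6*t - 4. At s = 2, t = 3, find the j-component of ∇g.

18

(∇g)_2 = ∂g/∂t = 6*s + 6
At (2, 3): 18.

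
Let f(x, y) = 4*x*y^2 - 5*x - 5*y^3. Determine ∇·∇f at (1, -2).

68

∂²f/∂x² = 0
∂²f/∂y² = 2*(4*x - 15*y)
∇²f = 8*x - 30*y
At (1, -2): 68.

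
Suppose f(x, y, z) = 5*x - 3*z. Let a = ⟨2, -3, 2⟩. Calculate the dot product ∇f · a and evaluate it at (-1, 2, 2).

4

∂f/∂x = 5
∂f/∂y = 0
∂f/∂z = -3
∇f at (-1, 2, 2) = (5, 0, -3)
∇f · a = (5)(2) + (0)(-3) + (-3)(2) = 4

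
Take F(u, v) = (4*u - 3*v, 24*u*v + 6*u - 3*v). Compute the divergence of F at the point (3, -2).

∂F₁/∂u = 4
∂F₂/∂v = 24*u - 3
∇·F = 24*u + 1
At (3, -2): 73.

73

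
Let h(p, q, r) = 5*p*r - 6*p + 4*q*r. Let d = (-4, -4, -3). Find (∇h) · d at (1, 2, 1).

-51

∂h/∂p = 5*r - 6
∂h/∂q = 4*r
∂h/∂r = 5*p + 4*q
∇h at (1, 2, 1) = (-1, 4, 13)
∇h · d = (-1)(-4) + (4)(-4) + (13)(-3) = -51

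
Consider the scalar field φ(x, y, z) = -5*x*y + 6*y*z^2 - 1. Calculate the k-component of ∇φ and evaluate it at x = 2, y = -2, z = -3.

(∇φ)_3 = ∂φ/∂z = 12*y*z
At (2, -2, -3): 72.

72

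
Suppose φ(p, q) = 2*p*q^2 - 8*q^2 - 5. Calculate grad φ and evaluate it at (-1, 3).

(18, -60)

∂φ/∂p = 2*q^2
∂φ/∂q = 4*p*q - 16*q
∇φ = (2*q^2, 4*p*q - 16*q)
At (-1, 3): (18, -60).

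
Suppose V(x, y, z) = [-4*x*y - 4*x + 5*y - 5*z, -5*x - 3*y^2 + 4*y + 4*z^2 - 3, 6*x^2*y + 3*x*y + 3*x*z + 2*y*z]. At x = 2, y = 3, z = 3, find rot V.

(12, -95, -2)

(∇×V)₁ = ∂V₃/∂y − ∂V₂/∂z = 6*x^2 + 3*x - 6*z
(∇×V)₂ = ∂V₁/∂z − ∂V₃/∂x = -12*x*y - 3*y - 3*z - 5
(∇×V)₃ = ∂V₂/∂x − ∂V₁/∂y = 4*x - 10
∇×V = (6*x^2 + 3*x - 6*z, -12*x*y - 3*y - 3*z - 5, 4*x - 10)
At (2, 3, 3): (12, -95, -2).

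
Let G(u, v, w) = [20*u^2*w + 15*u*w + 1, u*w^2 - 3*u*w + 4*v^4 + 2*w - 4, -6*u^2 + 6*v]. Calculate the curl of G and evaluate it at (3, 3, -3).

(∇×G)₁ = ∂G₃/∂v − ∂G₂/∂w = -2*u*w + 3*u + 4
(∇×G)₂ = ∂G₁/∂w − ∂G₃/∂u = 20*u^2 + 27*u
(∇×G)₃ = ∂G₂/∂u − ∂G₁/∂v = w^2 - 3*w
∇×G = (-2*u*w + 3*u + 4, 20*u^2 + 27*u, w^2 - 3*w)
At (3, 3, -3): (31, 261, 18).

(31, 261, 18)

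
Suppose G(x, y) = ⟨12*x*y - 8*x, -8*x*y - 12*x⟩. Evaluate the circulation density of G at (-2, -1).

20

∂G₂/∂x = -8*y - 12
∂G₁/∂y = 12*x
Scalar curl = -12*x - 8*y - 12
At (-2, -1): 20.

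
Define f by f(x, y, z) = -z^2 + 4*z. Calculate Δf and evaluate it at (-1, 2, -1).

∂²f/∂x² = 0
∂²f/∂y² = 0
∂²f/∂z² = -2
∇²f = -2
At (-1, 2, -1): -2.

-2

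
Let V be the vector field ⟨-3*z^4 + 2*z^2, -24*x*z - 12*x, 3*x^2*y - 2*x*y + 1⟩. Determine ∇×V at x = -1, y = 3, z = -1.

(∇×V)₁ = ∂V₃/∂y − ∂V₂/∂z = 3*x^2 + 22*x
(∇×V)₂ = ∂V₁/∂z − ∂V₃/∂x = -6*x*y + 2*y - 12*z^3 + 4*z
(∇×V)₃ = ∂V₂/∂x − ∂V₁/∂y = -24*z - 12
∇×V = (3*x^2 + 22*x, -6*x*y + 2*y - 12*z^3 + 4*z, -24*z - 12)
At (-1, 3, -1): (-19, 32, 12).

(-19, 32, 12)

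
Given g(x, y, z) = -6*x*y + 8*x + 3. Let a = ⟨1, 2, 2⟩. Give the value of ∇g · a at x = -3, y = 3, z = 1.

26

∂g/∂x = -6*y + 8
∂g/∂y = -6*x
∂g/∂z = 0
∇g at (-3, 3, 1) = (-10, 18, 0)
∇g · a = (-10)(1) + (18)(2) + (0)(2) = 26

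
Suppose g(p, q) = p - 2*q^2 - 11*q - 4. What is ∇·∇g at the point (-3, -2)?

∂²g/∂p² = 0
∂²g/∂q² = -4
∇²g = -4
At (-3, -2): -4.

-4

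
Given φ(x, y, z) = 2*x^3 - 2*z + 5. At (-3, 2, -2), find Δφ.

∂²φ/∂x² = 12*x
∂²φ/∂y² = 0
∂²φ/∂z² = 0
∇²φ = 12*x
At (-3, 2, -2): -36.

-36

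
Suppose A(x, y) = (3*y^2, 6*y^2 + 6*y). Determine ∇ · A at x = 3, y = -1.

∂A₁/∂x = 0
∂A₂/∂y = 12*y + 6
∇·A = 12*y + 6
At (3, -1): -6.

-6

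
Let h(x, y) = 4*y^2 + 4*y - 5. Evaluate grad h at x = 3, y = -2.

(0, -12)

∂h/∂x = 0
∂h/∂y = 8*y + 4
∇h = (0, 8*y + 4)
At (3, -2): (0, -12).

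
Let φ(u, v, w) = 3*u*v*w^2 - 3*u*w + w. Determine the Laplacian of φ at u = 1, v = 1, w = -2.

6

∂²φ/∂u² = 0
∂²φ/∂v² = 0
∂²φ/∂w² = 6*u*v
∇²φ = 6*u*v
At (1, 1, -2): 6.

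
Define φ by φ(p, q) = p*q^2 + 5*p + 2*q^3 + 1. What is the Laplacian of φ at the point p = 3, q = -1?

-6

∂²φ/∂p² = 0
∂²φ/∂q² = 2*(p + 6*q)
∇²φ = 2*p + 12*q
At (3, -1): -6.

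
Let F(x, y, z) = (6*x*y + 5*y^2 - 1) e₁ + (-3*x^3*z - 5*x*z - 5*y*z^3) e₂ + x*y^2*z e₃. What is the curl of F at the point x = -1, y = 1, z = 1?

(5, -1, -18)

(∇×F)₁ = ∂F₃/∂y − ∂F₂/∂z = 3*x^3 + 2*x*y*z + 5*x + 15*y*z^2
(∇×F)₂ = ∂F₁/∂z − ∂F₃/∂x = -y^2*z
(∇×F)₃ = ∂F₂/∂x − ∂F₁/∂y = -9*x^2*z - 6*x - 10*y - 5*z
∇×F = (3*x^3 + 2*x*y*z + 5*x + 15*y*z^2, -y^2*z, -9*x^2*z - 6*x - 10*y - 5*z)
At (-1, 1, 1): (5, -1, -18).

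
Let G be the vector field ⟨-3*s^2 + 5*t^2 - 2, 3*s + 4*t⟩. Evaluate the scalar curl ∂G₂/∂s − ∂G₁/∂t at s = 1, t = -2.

∂G₂/∂s = 3
∂G₁/∂t = 10*t
Scalar curl = -10*t + 3
At (1, -2): 23.

23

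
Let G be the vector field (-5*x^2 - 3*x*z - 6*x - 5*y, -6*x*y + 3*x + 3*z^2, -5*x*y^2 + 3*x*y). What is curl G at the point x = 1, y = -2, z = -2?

(35, 23, 20)

(∇×G)₁ = ∂G₃/∂y − ∂G₂/∂z = -10*x*y + 3*x - 6*z
(∇×G)₂ = ∂G₁/∂z − ∂G₃/∂x = -3*x + 5*y^2 - 3*y
(∇×G)₃ = ∂G₂/∂x − ∂G₁/∂y = -6*y + 8
∇×G = (-10*x*y + 3*x - 6*z, -3*x + 5*y^2 - 3*y, -6*y + 8)
At (1, -2, -2): (35, 23, 20).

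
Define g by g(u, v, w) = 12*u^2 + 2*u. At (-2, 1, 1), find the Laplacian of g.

24

∂²g/∂u² = 24
∂²g/∂v² = 0
∂²g/∂w² = 0
∇²g = 24
At (-2, 1, 1): 24.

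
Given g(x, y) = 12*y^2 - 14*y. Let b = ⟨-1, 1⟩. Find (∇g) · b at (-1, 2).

∂g/∂x = 0
∂g/∂y = 24*y - 14
∇g at (-1, 2) = (0, 34)
∇g · b = (0)(-1) + (34)(1) = 34

34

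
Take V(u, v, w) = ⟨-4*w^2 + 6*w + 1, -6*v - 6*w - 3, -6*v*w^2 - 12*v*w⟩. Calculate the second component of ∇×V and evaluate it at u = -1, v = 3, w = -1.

(∇×V)_2 = ∂V₁/∂w − ∂V₃/∂u
= -8*w + 6 − (0)
= -8*w + 6
At (-1, 3, -1): 14.

14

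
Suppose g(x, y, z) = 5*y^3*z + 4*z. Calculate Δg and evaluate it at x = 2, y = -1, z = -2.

60

∂²g/∂x² = 0
∂²g/∂y² = 30*y*z
∂²g/∂z² = 0
∇²g = 30*y*z
At (2, -1, -2): 60.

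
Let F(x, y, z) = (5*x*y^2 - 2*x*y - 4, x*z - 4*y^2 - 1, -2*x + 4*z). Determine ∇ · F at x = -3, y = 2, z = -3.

4

∂F₁/∂x = 5*y^2 - 2*y
∂F₂/∂y = -8*y
∂F₃/∂z = 4
∇·F = 5*y^2 - 10*y + 4
At (-3, 2, -3): 4.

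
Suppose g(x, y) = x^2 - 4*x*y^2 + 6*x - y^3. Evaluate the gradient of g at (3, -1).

∂g/∂x = 2*x - 4*y^2 + 6
∂g/∂y = -8*x*y - 3*y^2
∇g = (2*x - 4*y^2 + 6, -8*x*y - 3*y^2)
At (3, -1): (8, 21).

(8, 21)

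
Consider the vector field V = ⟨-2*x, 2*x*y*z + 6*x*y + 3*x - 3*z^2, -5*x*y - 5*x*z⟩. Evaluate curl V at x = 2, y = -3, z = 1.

(8, -10, -21)

(∇×V)₁ = ∂V₃/∂y − ∂V₂/∂z = -2*x*y - 5*x + 6*z
(∇×V)₂ = ∂V₁/∂z − ∂V₃/∂x = 5*y + 5*z
(∇×V)₃ = ∂V₂/∂x − ∂V₁/∂y = 2*y*z + 6*y + 3
∇×V = (-2*x*y - 5*x + 6*z, 5*y + 5*z, 2*y*z + 6*y + 3)
At (2, -3, 1): (8, -10, -21).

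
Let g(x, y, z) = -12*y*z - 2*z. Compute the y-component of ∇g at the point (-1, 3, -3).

36

(∇g)_2 = ∂g/∂y = -12*z
At (-1, 3, -3): 36.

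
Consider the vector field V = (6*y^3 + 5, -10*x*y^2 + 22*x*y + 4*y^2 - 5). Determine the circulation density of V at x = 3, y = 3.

∂V₂/∂x = -10*y^2 + 22*y
∂V₁/∂y = 18*y^2
Scalar curl = -28*y^2 + 22*y
At (3, 3): -186.

-186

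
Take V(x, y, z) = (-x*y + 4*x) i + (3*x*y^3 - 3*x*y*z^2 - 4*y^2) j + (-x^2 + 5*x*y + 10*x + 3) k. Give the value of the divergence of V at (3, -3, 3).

∂V₁/∂x = -y + 4
∂V₂/∂y = 9*x*y^2 - 3*x*z^2 - 8*y
∂V₃/∂z = 0
∇·V = 9*x*y^2 - 3*x*z^2 - 9*y + 4
At (3, -3, 3): 193.

193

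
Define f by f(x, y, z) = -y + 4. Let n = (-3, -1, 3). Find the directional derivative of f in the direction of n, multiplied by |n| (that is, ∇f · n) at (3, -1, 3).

∂f/∂x = 0
∂f/∂y = -1
∂f/∂z = 0
∇f at (3, -1, 3) = (0, -1, 0)
∇f · n = (0)(-3) + (-1)(-1) + (0)(3) = 1

1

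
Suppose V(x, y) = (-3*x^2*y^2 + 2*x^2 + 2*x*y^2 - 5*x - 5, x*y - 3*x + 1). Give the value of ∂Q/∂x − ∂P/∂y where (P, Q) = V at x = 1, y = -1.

-6

∂V₂/∂x = y - 3
∂V₁/∂y = -6*x^2*y + 4*x*y
Scalar curl = 6*x^2*y - 4*x*y + y - 3
At (1, -1): -6.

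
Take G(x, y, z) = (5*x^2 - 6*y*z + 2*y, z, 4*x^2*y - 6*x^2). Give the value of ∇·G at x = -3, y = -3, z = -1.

-30

∂G₁/∂x = 10*x
∂G₂/∂y = 0
∂G₃/∂z = 0
∇·G = 10*x
At (-3, -3, -1): -30.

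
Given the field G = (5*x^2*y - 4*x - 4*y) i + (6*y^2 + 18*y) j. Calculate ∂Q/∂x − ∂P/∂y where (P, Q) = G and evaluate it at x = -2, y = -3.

-16

∂G₂/∂x = 0
∂G₁/∂y = 5*x^2 - 4
Scalar curl = -5*x^2 + 4
At (-2, -3): -16.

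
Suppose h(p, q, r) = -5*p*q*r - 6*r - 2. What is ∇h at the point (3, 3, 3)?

(-45, -45, -51)

∂h/∂p = -5*q*r
∂h/∂q = -5*p*r
∂h/∂r = -5*p*q - 6
∇h = (-5*q*r, -5*p*r, -5*p*q - 6)
At (3, 3, 3): (-45, -45, -51).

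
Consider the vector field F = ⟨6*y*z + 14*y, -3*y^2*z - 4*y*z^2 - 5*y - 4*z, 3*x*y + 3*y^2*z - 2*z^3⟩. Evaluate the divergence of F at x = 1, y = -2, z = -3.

∂F₁/∂x = 0
∂F₂/∂y = -6*y*z - 4*z^2 - 5
∂F₃/∂z = 3*y^2 - 6*z^2
∇·F = 3*y^2 - 6*y*z - 10*z^2 - 5
At (1, -2, -3): -119.

-119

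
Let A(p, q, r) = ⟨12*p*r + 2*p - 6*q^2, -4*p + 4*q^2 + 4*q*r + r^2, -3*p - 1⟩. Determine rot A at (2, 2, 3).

(∇×A)₁ = ∂A₃/∂q − ∂A₂/∂r = -4*q - 2*r
(∇×A)₂ = ∂A₁/∂r − ∂A₃/∂p = 12*p + 3
(∇×A)₃ = ∂A₂/∂p − ∂A₁/∂q = 12*q - 4
∇×A = (-4*q - 2*r, 12*p + 3, 12*q - 4)
At (2, 2, 3): (-14, 27, 20).

(-14, 27, 20)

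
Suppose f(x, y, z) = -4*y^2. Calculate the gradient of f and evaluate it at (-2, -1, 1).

∂f/∂x = 0
∂f/∂y = -8*y
∂f/∂z = 0
∇f = (0, -8*y, 0)
At (-2, -1, 1): (0, 8, 0).

(0, 8, 0)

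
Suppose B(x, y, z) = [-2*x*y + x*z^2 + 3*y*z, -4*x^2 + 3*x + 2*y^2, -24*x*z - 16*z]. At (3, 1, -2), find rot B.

(0, -57, -9)

(∇×B)₁ = ∂B₃/∂y − ∂B₂/∂z = 0
(∇×B)₂ = ∂B₁/∂z − ∂B₃/∂x = 2*x*z + 3*y + 24*z
(∇×B)₃ = ∂B₂/∂x − ∂B₁/∂y = -6*x - 3*z + 3
∇×B = (0, 2*x*z + 3*y + 24*z, -6*x - 3*z + 3)
At (3, 1, -2): (0, -57, -9).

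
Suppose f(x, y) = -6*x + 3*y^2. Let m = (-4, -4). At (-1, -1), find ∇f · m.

48

∂f/∂x = -6
∂f/∂y = 6*y
∇f at (-1, -1) = (-6, -6)
∇f · m = (-6)(-4) + (-6)(-4) = 48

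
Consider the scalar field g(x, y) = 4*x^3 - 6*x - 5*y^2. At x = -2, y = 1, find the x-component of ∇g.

(∇g)_1 = ∂g/∂x = 12*x^2 - 6
At (-2, 1): 42.

42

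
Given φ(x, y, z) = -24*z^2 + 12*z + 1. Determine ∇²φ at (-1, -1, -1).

∂²φ/∂x² = 0
∂²φ/∂y² = 0
∂²φ/∂z² = -48
∇²φ = -48
At (-1, -1, -1): -48.

-48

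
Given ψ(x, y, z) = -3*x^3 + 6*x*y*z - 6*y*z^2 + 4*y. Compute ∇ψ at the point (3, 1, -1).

∂ψ/∂x = -9*x^2 + 6*y*z
∂ψ/∂y = 6*x*z - 6*z^2 + 4
∂ψ/∂z = 6*x*y - 12*y*z
∇ψ = (-9*x^2 + 6*y*z, 6*x*z - 6*z^2 + 4, 6*x*y - 12*y*z)
At (3, 1, -1): (-87, -20, 30).

(-87, -20, 30)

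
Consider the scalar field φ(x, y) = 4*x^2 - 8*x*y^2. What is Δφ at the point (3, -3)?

-40

∂²φ/∂x² = 8
∂²φ/∂y² = -16*x
∇²φ = -16*x + 8
At (3, -3): -40.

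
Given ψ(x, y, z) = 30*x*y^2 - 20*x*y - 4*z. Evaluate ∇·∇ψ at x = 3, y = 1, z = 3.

∂²ψ/∂x² = 0
∂²ψ/∂y² = 60*x
∂²ψ/∂z² = 0
∇²ψ = 60*x
At (3, 1, 3): 180.

180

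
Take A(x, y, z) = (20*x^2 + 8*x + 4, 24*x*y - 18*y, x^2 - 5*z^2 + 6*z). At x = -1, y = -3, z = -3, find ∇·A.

-38

∂A₁/∂x = 40*x + 8
∂A₂/∂y = 24*x - 18
∂A₃/∂z = -10*z + 6
∇·A = 64*x - 10*z - 4
At (-1, -3, -3): -38.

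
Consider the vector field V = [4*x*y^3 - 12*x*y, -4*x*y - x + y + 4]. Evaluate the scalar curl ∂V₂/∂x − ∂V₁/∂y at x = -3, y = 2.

99

∂V₂/∂x = -4*y - 1
∂V₁/∂y = 12*x*y^2 - 12*x
Scalar curl = -12*x*y^2 + 12*x - 4*y - 1
At (-3, 2): 99.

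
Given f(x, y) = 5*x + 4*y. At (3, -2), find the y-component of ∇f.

4

(∇f)_2 = ∂f/∂y = 4
At (3, -2): 4.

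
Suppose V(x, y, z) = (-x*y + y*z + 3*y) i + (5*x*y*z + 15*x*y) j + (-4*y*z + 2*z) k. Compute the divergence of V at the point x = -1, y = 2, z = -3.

-8

∂V₁/∂x = -y
∂V₂/∂y = 5*x*z + 15*x
∂V₃/∂z = -4*y + 2
∇·V = 5*x*z + 15*x - 5*y + 2
At (-1, 2, -3): -8.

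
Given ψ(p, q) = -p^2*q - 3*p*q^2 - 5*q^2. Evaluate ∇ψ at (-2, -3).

(-39, -10)

∂ψ/∂p = -2*p*q - 3*q^2
∂ψ/∂q = -p^2 - 6*p*q - 10*q
∇ψ = (-2*p*q - 3*q^2, -p^2 - 6*p*q - 10*q)
At (-2, -3): (-39, -10).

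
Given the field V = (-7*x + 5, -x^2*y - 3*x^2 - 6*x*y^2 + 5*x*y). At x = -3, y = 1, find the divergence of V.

5

∂V₁/∂x = -7
∂V₂/∂y = -x^2 - 12*x*y + 5*x
∇·V = -x^2 - 12*x*y + 5*x - 7
At (-3, 1): 5.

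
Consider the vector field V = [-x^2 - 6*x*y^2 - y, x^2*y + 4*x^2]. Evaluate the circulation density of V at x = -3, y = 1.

-65

∂V₂/∂x = 2*x*y + 8*x
∂V₁/∂y = -12*x*y - 1
Scalar curl = 14*x*y + 8*x + 1
At (-3, 1): -65.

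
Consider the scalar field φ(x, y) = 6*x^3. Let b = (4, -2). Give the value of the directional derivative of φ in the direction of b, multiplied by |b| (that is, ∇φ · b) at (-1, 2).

72

∂φ/∂x = 18*x^2
∂φ/∂y = 0
∇φ at (-1, 2) = (18, 0)
∇φ · b = (18)(4) + (0)(-2) = 72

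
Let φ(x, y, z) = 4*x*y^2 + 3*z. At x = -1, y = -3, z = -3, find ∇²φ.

∂²φ/∂x² = 0
∂²φ/∂y² = 8*x
∂²φ/∂z² = 0
∇²φ = 8*x
At (-1, -3, -3): -8.

-8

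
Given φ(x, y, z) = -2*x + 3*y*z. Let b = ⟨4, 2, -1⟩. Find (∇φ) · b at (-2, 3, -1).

∂φ/∂x = -2
∂φ/∂y = 3*z
∂φ/∂z = 3*y
∇φ at (-2, 3, -1) = (-2, -3, 9)
∇φ · b = (-2)(4) + (-3)(2) + (9)(-1) = -23

-23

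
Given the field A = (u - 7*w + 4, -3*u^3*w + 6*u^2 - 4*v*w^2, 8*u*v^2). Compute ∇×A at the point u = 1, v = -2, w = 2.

(∇×A)₁ = ∂A₃/∂v − ∂A₂/∂w = 3*u^3 + 16*u*v + 8*v*w
(∇×A)₂ = ∂A₁/∂w − ∂A₃/∂u = -8*v^2 - 7
(∇×A)₃ = ∂A₂/∂u − ∂A₁/∂v = -9*u^2*w + 12*u
∇×A = (3*u^3 + 16*u*v + 8*v*w, -8*v^2 - 7, -9*u^2*w + 12*u)
At (1, -2, 2): (-61, -39, -6).

(-61, -39, -6)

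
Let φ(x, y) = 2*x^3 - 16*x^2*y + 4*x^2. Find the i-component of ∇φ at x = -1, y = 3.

(∇φ)_1 = ∂φ/∂x = 6*x^2 - 32*x*y + 8*x
At (-1, 3): 94.

94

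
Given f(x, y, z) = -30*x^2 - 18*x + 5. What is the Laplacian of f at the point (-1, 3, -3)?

∂²f/∂x² = -60
∂²f/∂y² = 0
∂²f/∂z² = 0
∇²f = -60
At (-1, 3, -3): -60.

-60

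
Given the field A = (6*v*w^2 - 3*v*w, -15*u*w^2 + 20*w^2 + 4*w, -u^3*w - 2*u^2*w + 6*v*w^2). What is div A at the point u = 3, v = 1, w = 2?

∂A₁/∂u = 0
∂A₂/∂v = 0
∂A₃/∂w = -u^3 - 2*u^2 + 12*v*w
∇·A = -u^3 - 2*u^2 + 12*v*w
At (3, 1, 2): -21.

-21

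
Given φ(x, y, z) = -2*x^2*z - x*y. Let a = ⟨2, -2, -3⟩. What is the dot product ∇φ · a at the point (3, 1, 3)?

∂φ/∂x = -4*x*z - y
∂φ/∂y = -x
∂φ/∂z = -2*x^2
∇φ at (3, 1, 3) = (-37, -3, -18)
∇φ · a = (-37)(2) + (-3)(-2) + (-18)(-3) = -14

-14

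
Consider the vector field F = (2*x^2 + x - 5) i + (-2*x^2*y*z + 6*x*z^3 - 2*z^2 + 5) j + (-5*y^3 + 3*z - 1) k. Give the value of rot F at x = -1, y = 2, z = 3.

(118, 0, 186)

(∇×F)₁ = ∂F₃/∂y − ∂F₂/∂z = 2*x^2*y - 18*x*z^2 - 15*y^2 + 4*z
(∇×F)₂ = ∂F₁/∂z − ∂F₃/∂x = 0
(∇×F)₃ = ∂F₂/∂x − ∂F₁/∂y = -4*x*y*z + 6*z^3
∇×F = (2*x^2*y - 18*x*z^2 - 15*y^2 + 4*z, 0, -4*x*y*z + 6*z^3)
At (-1, 2, 3): (118, 0, 186).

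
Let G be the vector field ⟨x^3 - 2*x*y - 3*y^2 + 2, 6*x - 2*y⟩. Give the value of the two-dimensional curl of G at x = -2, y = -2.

∂G₂/∂x = 6
∂G₁/∂y = -2*x - 6*y
Scalar curl = 2*x + 6*y + 6
At (-2, -2): -10.

-10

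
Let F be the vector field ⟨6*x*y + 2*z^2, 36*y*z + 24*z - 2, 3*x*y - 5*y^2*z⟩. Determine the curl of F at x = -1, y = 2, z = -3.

(∇×F)₁ = ∂F₃/∂y − ∂F₂/∂z = 3*x - 10*y*z - 36*y - 24
(∇×F)₂ = ∂F₁/∂z − ∂F₃/∂x = -3*y + 4*z
(∇×F)₃ = ∂F₂/∂x − ∂F₁/∂y = -6*x
∇×F = (3*x - 10*y*z - 36*y - 24, -3*y + 4*z, -6*x)
At (-1, 2, -3): (-39, -18, 6).

(-39, -18, 6)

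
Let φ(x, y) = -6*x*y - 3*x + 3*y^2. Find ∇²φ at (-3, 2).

6

∂²φ/∂x² = 0
∂²φ/∂y² = 6
∇²φ = 6
At (-3, 2): 6.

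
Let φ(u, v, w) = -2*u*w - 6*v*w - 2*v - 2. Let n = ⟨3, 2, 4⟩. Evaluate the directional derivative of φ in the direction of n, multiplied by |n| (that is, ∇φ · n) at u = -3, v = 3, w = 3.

∂φ/∂u = -2*w
∂φ/∂v = -6*w - 2
∂φ/∂w = -2*u - 6*v
∇φ at (-3, 3, 3) = (-6, -20, -12)
∇φ · n = (-6)(3) + (-20)(2) + (-12)(4) = -106

-106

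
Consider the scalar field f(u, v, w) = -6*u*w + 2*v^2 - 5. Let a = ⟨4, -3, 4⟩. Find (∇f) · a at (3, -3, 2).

∂f/∂u = -6*w
∂f/∂v = 4*v
∂f/∂w = -6*u
∇f at (3, -3, 2) = (-12, -12, -18)
∇f · a = (-12)(4) + (-12)(-3) + (-18)(4) = -84

-84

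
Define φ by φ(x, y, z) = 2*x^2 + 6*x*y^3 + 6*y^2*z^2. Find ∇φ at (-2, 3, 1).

∂φ/∂x = 4*x + 6*y^3
∂φ/∂y = 18*x*y^2 + 12*y*z^2
∂φ/∂z = 12*y^2*z
∇φ = (4*x + 6*y^3, 18*x*y^2 + 12*y*z^2, 12*y^2*z)
At (-2, 3, 1): (154, -288, 108).

(154, -288, 108)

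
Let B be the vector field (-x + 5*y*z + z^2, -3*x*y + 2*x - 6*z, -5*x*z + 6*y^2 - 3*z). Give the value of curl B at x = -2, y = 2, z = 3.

(30, 31, -19)

(∇×B)₁ = ∂B₃/∂y − ∂B₂/∂z = 12*y + 6
(∇×B)₂ = ∂B₁/∂z − ∂B₃/∂x = 5*y + 7*z
(∇×B)₃ = ∂B₂/∂x − ∂B₁/∂y = -3*y - 5*z + 2
∇×B = (12*y + 6, 5*y + 7*z, -3*y - 5*z + 2)
At (-2, 2, 3): (30, 31, -19).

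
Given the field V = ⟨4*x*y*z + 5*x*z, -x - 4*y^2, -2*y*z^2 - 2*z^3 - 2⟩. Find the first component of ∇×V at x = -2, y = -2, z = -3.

-18

(∇×V)_1 = ∂V₃/∂y − ∂V₂/∂z
= -2*z^2 − (0)
= -2*z^2
At (-2, -2, -3): -18.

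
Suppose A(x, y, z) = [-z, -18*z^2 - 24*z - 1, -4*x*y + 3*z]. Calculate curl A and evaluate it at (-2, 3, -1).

(∇×A)₁ = ∂A₃/∂y − ∂A₂/∂z = -4*x + 36*z + 24
(∇×A)₂ = ∂A₁/∂z − ∂A₃/∂x = 4*y - 1
(∇×A)₃ = ∂A₂/∂x − ∂A₁/∂y = 0
∇×A = (-4*x + 36*z + 24, 4*y - 1, 0)
At (-2, 3, -1): (-4, 11, 0).

(-4, 11, 0)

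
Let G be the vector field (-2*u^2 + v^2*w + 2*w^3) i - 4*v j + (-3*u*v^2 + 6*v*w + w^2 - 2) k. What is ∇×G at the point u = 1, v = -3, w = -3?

(0, 90, -18)

(∇×G)₁ = ∂G₃/∂v − ∂G₂/∂w = -6*u*v + 6*w
(∇×G)₂ = ∂G₁/∂w − ∂G₃/∂u = 4*v^2 + 6*w^2
(∇×G)₃ = ∂G₂/∂u − ∂G₁/∂v = -2*v*w
∇×G = (-6*u*v + 6*w, 4*v^2 + 6*w^2, -2*v*w)
At (1, -3, -3): (0, 90, -18).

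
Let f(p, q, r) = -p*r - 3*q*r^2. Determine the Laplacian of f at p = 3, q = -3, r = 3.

∂²f/∂p² = 0
∂²f/∂q² = 0
∂²f/∂r² = -6*q
∇²f = -6*q
At (3, -3, 3): 18.

18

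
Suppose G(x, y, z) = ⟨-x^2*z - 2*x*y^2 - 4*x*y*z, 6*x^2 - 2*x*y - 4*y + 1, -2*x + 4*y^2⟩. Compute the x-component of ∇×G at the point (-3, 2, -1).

16

(∇×G)_1 = ∂G₃/∂y − ∂G₂/∂z
= 8*y − (0)
= 8*y
At (-3, 2, -1): 16.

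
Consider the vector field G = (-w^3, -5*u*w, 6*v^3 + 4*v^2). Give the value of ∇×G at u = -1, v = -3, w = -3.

(∇×G)₁ = ∂G₃/∂v − ∂G₂/∂w = 5*u + 18*v^2 + 8*v
(∇×G)₂ = ∂G₁/∂w − ∂G₃/∂u = -3*w^2
(∇×G)₃ = ∂G₂/∂u − ∂G₁/∂v = -5*w
∇×G = (5*u + 18*v^2 + 8*v, -3*w^2, -5*w)
At (-1, -3, -3): (133, -27, 15).

(133, -27, 15)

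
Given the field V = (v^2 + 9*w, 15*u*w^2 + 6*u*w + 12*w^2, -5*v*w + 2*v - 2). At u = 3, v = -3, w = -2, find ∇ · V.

15

∂V₁/∂u = 0
∂V₂/∂v = 0
∂V₃/∂w = -5*v
∇·V = -5*v
At (3, -3, -2): 15.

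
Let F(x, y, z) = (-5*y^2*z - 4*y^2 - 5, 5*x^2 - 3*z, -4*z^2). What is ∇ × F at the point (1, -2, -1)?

(∇×F)₁ = ∂F₃/∂y − ∂F₂/∂z = 3
(∇×F)₂ = ∂F₁/∂z − ∂F₃/∂x = -5*y^2
(∇×F)₃ = ∂F₂/∂x − ∂F₁/∂y = 10*x + 10*y*z + 8*y
∇×F = (3, -5*y^2, 10*x + 10*y*z + 8*y)
At (1, -2, -1): (3, -20, 14).

(3, -20, 14)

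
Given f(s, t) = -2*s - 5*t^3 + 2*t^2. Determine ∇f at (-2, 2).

∂f/∂s = -2
∂f/∂t = -15*t^2 + 4*t
∇f = (-2, -15*t^2 + 4*t)
At (-2, 2): (-2, -52).

(-2, -52)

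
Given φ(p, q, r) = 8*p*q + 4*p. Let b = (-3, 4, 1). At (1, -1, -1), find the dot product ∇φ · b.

44

∂φ/∂p = 8*q + 4
∂φ/∂q = 8*p
∂φ/∂r = 0
∇φ at (1, -1, -1) = (-4, 8, 0)
∇φ · b = (-4)(-3) + (8)(4) + (0)(1) = 44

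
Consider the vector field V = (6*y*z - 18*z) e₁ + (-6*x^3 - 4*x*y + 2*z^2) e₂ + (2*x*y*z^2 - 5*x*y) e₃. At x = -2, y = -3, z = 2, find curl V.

(-14, -27, -72)

(∇×V)₁ = ∂V₃/∂y − ∂V₂/∂z = 2*x*z^2 - 5*x - 4*z
(∇×V)₂ = ∂V₁/∂z − ∂V₃/∂x = -2*y*z^2 + 11*y - 18
(∇×V)₃ = ∂V₂/∂x − ∂V₁/∂y = -18*x^2 - 4*y - 6*z
∇×V = (2*x*z^2 - 5*x - 4*z, -2*y*z^2 + 11*y - 18, -18*x^2 - 4*y - 6*z)
At (-2, -3, 2): (-14, -27, -72).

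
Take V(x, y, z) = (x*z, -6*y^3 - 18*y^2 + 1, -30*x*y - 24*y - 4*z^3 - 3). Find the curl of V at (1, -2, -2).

(∇×V)₁ = ∂V₃/∂y − ∂V₂/∂z = -30*x - 24
(∇×V)₂ = ∂V₁/∂z − ∂V₃/∂x = x + 30*y
(∇×V)₃ = ∂V₂/∂x − ∂V₁/∂y = 0
∇×V = (-30*x - 24, x + 30*y, 0)
At (1, -2, -2): (-54, -59, 0).

(-54, -59, 0)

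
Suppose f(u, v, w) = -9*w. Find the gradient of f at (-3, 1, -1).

∂f/∂u = 0
∂f/∂v = 0
∂f/∂w = -9
∇f = (0, 0, -9)
At (-3, 1, -1): (0, 0, -9).

(0, 0, -9)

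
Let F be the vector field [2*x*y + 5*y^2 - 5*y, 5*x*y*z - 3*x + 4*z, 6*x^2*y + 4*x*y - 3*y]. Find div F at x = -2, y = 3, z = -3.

36

∂F₁/∂x = 2*y
∂F₂/∂y = 5*x*z
∂F₃/∂z = 0
∇·F = 5*x*z + 2*y
At (-2, 3, -3): 36.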